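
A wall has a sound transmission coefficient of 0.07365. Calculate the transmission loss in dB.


Given values:
  tau = 0.07365
Formula: TL = 10 * log10(1 / tau)
Compute 1 / tau = 1 / 0.07365 = 13.5777
Compute log10(13.5777) = 1.132826
TL = 10 * 1.132826 = 11.33

11.33 dB


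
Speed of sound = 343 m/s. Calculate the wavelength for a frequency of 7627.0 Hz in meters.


Given values:
  c = 343 m/s, f = 7627.0 Hz
Formula: lambda = c / f
lambda = 343 / 7627.0
lambda = 0.045

0.045 m


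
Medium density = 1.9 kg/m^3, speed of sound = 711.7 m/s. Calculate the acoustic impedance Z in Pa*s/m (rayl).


Given values:
  rho = 1.9 kg/m^3
  c = 711.7 m/s
Formula: Z = rho * c
Z = 1.9 * 711.7
Z = 1352.23

1352.23 rayl


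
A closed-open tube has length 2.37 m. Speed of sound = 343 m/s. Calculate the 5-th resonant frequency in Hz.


Given values:
  Tube type: closed-open, L = 2.37 m, c = 343 m/s, n = 5
Formula: f_n = (2n - 1) * c / (4 * L)
Compute 2n - 1 = 2*5 - 1 = 9
Compute 4 * L = 4 * 2.37 = 9.48
f = 9 * 343 / 9.48
f = 325.63

325.63 Hz


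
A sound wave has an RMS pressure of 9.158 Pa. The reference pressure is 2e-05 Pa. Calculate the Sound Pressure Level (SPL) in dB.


Given values:
  p = 9.158 Pa
  p_ref = 2e-05 Pa
Formula: SPL = 20 * log10(p / p_ref)
Compute ratio: p / p_ref = 9.158 / 2e-05 = 457900
Compute log10: log10(457900) = 5.660771
Multiply: SPL = 20 * 5.660771 = 113.22

113.22 dB


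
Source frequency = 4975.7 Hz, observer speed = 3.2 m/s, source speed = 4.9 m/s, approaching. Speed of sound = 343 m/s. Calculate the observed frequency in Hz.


Given values:
  f_s = 4975.7 Hz, v_o = 3.2 m/s, v_s = 4.9 m/s
  Direction: approaching
Formula: f_o = f_s * (c + v_o) / (c - v_s)
Numerator: c + v_o = 343 + 3.2 = 346.2
Denominator: c - v_s = 343 - 4.9 = 338.1
f_o = 4975.7 * 346.2 / 338.1 = 5094.9

5094.9 Hz


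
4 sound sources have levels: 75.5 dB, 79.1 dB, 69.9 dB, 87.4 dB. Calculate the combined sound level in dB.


Formula: L_total = 10 * log10( sum(10^(Li/10)) )
  Source 1: 10^(75.5/10) = 35481338.9234
  Source 2: 10^(79.1/10) = 81283051.6164
  Source 3: 10^(69.9/10) = 9772372.2096
  Source 4: 10^(87.4/10) = 549540873.8576
Sum of linear values = 676077636.607
L_total = 10 * log10(676077636.607) = 88.3

88.3 dB


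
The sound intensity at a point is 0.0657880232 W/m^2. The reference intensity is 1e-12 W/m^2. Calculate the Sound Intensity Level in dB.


Given values:
  I = 0.0657880232 W/m^2
  I_ref = 1e-12 W/m^2
Formula: SIL = 10 * log10(I / I_ref)
Compute ratio: I / I_ref = 65788023200
Compute log10: log10(65788023200) = 10.818147
Multiply: SIL = 10 * 10.818147 = 108.18

108.18 dB


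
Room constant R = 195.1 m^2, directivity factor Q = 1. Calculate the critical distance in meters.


Given values:
  R = 195.1 m^2, Q = 1
Formula: d_c = 0.141 * sqrt(Q * R)
Compute Q * R = 1 * 195.1 = 195.1
Compute sqrt(195.1) = 13.9678
d_c = 0.141 * 13.9678 = 1.969

1.969 m


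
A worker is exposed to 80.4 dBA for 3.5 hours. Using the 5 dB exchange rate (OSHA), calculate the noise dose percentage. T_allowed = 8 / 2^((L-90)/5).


Given values:
  L = 80.4 dBA, T = 3.5 hours
Formula: T_allowed = 8 / 2^((L - 90) / 5)
Compute exponent: (80.4 - 90) / 5 = -1.92
Compute 2^(-1.92) = 0.264255
T_allowed = 8 / 0.264255 = 30.273789 hours
Dose = (T / T_allowed) * 100
Dose = (3.5 / 30.273789) * 100 = 11.56

11.56 %


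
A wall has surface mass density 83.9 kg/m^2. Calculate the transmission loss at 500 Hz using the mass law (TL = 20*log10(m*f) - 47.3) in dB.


Given values:
  m = 83.9 kg/m^2, f = 500 Hz
Formula: TL = 20 * log10(m * f) - 47.3
Compute m * f = 83.9 * 500 = 41950.0
Compute log10(41950.0) = 4.622732
Compute 20 * 4.622732 = 92.4546
TL = 92.4546 - 47.3 = 45.15

45.15 dB


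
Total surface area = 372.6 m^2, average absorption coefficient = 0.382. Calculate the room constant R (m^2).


Given values:
  S = 372.6 m^2, alpha = 0.382
Formula: R = S * alpha / (1 - alpha)
Numerator: 372.6 * 0.382 = 142.3332
Denominator: 1 - 0.382 = 0.618
R = 142.3332 / 0.618 = 230.31

230.31 m^2


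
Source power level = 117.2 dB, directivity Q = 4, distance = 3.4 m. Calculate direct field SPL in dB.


Given values:
  Lw = 117.2 dB, Q = 4, r = 3.4 m
Formula: SPL = Lw + 10 * log10(Q / (4 * pi * r^2))
Compute 4 * pi * r^2 = 4 * pi * 3.4^2 = 145.2672
Compute Q / denom = 4 / 145.2672 = 0.02753547
Compute 10 * log10(0.02753547) = -15.6011
SPL = 117.2 + (-15.6011) = 101.6

101.6 dB


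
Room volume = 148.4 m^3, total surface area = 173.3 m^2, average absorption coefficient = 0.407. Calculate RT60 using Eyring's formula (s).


Given values:
  V = 148.4 m^3, S = 173.3 m^2, alpha = 0.407
Formula: RT60 = 0.161 * V / (-S * ln(1 - alpha))
Compute ln(1 - 0.407) = ln(0.593) = -0.522561
Denominator: -173.3 * -0.522561 = 90.5598
Numerator: 0.161 * 148.4 = 23.8924
RT60 = 23.8924 / 90.5598 = 0.264

0.264 s


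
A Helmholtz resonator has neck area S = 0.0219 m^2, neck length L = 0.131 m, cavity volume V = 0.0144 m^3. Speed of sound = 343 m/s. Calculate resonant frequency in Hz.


Given values:
  S = 0.0219 m^2, L = 0.131 m, V = 0.0144 m^3, c = 343 m/s
Formula: f = (c / (2*pi)) * sqrt(S / (V * L))
Compute V * L = 0.0144 * 0.131 = 0.0018864
Compute S / (V * L) = 0.0219 / 0.0018864 = 11.6094
Compute sqrt(11.6094) = 3.407257
Compute c / (2*pi) = 343 / 6.283185 = 54.590148
f = 54.590148 * 3.407257 = 186.0

186.0 Hz


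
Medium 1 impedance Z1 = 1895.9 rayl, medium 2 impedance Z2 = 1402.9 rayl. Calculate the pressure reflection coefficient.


Given values:
  Z1 = 1895.9 rayl, Z2 = 1402.9 rayl
Formula: R = (Z2 - Z1) / (Z2 + Z1)
Numerator: Z2 - Z1 = 1402.9 - 1895.9 = -493.0
Denominator: Z2 + Z1 = 1402.9 + 1895.9 = 3298.8
R = -493.0 / 3298.8 = -0.1494

-0.1494


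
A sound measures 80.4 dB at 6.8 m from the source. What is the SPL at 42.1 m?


Given values:
  SPL1 = 80.4 dB, r1 = 6.8 m, r2 = 42.1 m
Formula: SPL2 = SPL1 - 20 * log10(r2 / r1)
Compute ratio: r2 / r1 = 42.1 / 6.8 = 6.1912
Compute log10: log10(6.1912) = 0.791775
Compute drop: 20 * 0.791775 = 15.8355
SPL2 = 80.4 - 15.8355 = 64.56

64.56 dB


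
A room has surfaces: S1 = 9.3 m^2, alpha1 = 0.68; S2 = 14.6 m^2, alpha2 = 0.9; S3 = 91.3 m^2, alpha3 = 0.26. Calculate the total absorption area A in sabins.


Given surfaces:
  Surface 1: 9.3 * 0.68 = 6.324
  Surface 2: 14.6 * 0.9 = 13.14
  Surface 3: 91.3 * 0.26 = 23.738
Formula: A = sum(Si * alpha_i)
A = 6.324 + 13.14 + 23.738
A = 43.2

43.2 sabins


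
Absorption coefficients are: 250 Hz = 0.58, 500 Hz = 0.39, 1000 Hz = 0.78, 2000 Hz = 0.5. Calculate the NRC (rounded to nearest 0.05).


Given values:
  a_250 = 0.58, a_500 = 0.39
  a_1000 = 0.78, a_2000 = 0.5
Formula: NRC = (a250 + a500 + a1000 + a2000) / 4
Sum = 0.58 + 0.39 + 0.78 + 0.5 = 2.25
NRC = 2.25 / 4 = 0.5625
Rounded to nearest 0.05: 0.55

0.55


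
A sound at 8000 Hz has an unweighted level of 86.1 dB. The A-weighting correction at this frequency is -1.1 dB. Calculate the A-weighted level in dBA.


Given values:
  SPL = 86.1 dB
  A-weighting at 8000 Hz = -1.1 dB
Formula: L_A = SPL + A_weight
L_A = 86.1 + (-1.1)
L_A = 85.0

85.0 dBA


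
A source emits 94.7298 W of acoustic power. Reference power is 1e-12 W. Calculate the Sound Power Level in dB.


Given values:
  W = 94.7298 W
  W_ref = 1e-12 W
Formula: SWL = 10 * log10(W / W_ref)
Compute ratio: W / W_ref = 94729800000000
Compute log10: log10(94729800000000) = 13.976487
Multiply: SWL = 10 * 13.976487 = 139.76

139.76 dB


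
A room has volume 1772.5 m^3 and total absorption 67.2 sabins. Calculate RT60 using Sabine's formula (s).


Given values:
  V = 1772.5 m^3
  A = 67.2 sabins
Formula: RT60 = 0.161 * V / A
Numerator: 0.161 * 1772.5 = 285.3725
RT60 = 285.3725 / 67.2 = 4.247

4.247 s


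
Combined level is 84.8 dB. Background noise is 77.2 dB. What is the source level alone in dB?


Given values:
  L_total = 84.8 dB, L_bg = 77.2 dB
Formula: L_source = 10 * log10(10^(L_total/10) - 10^(L_bg/10))
Convert to linear:
  10^(84.8/10) = 301995172.0402
  10^(77.2/10) = 52480746.025
Difference: 301995172.0402 - 52480746.025 = 249514426.0152
L_source = 10 * log10(249514426.0152) = 83.97

83.97 dB


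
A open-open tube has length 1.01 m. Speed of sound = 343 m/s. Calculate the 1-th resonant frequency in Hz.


Given values:
  Tube type: open-open, L = 1.01 m, c = 343 m/s, n = 1
Formula: f_n = n * c / (2 * L)
Compute 2 * L = 2 * 1.01 = 2.02
f = 1 * 343 / 2.02
f = 169.8

169.8 Hz


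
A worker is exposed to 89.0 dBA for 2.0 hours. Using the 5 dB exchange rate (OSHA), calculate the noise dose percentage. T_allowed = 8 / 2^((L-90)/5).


Given values:
  L = 89.0 dBA, T = 2.0 hours
Formula: T_allowed = 8 / 2^((L - 90) / 5)
Compute exponent: (89.0 - 90) / 5 = -0.2
Compute 2^(-0.2) = 0.870551
T_allowed = 8 / 0.870551 = 9.189582 hours
Dose = (T / T_allowed) * 100
Dose = (2.0 / 9.189582) * 100 = 21.76

21.76 %


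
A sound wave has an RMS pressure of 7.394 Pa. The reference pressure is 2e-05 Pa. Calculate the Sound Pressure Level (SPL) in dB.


Given values:
  p = 7.394 Pa
  p_ref = 2e-05 Pa
Formula: SPL = 20 * log10(p / p_ref)
Compute ratio: p / p_ref = 7.394 / 2e-05 = 369700
Compute log10: log10(369700) = 5.567849
Multiply: SPL = 20 * 5.567849 = 111.36

111.36 dB


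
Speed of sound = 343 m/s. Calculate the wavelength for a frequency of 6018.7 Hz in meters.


Given values:
  c = 343 m/s, f = 6018.7 Hz
Formula: lambda = c / f
lambda = 343 / 6018.7
lambda = 0.057

0.057 m


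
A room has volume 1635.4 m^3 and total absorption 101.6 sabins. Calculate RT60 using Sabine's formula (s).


Given values:
  V = 1635.4 m^3
  A = 101.6 sabins
Formula: RT60 = 0.161 * V / A
Numerator: 0.161 * 1635.4 = 263.2994
RT60 = 263.2994 / 101.6 = 2.592

2.592 s


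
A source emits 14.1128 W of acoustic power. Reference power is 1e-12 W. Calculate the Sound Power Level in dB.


Given values:
  W = 14.1128 W
  W_ref = 1e-12 W
Formula: SWL = 10 * log10(W / W_ref)
Compute ratio: W / W_ref = 14112800000000
Compute log10: log10(14112800000000) = 13.149613
Multiply: SWL = 10 * 13.149613 = 131.5

131.5 dB


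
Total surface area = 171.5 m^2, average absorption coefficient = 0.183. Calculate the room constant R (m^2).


Given values:
  S = 171.5 m^2, alpha = 0.183
Formula: R = S * alpha / (1 - alpha)
Numerator: 171.5 * 0.183 = 31.3845
Denominator: 1 - 0.183 = 0.817
R = 31.3845 / 0.817 = 38.41

38.41 m^2


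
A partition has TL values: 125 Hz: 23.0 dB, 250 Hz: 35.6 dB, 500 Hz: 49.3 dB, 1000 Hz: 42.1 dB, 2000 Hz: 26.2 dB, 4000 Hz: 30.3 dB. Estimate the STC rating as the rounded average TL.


Given TL values at each frequency:
  125 Hz: 23.0 dB
  250 Hz: 35.6 dB
  500 Hz: 49.3 dB
  1000 Hz: 42.1 dB
  2000 Hz: 26.2 dB
  4000 Hz: 30.3 dB
Formula: STC ~ round(average of TL values)
Sum = 23.0 + 35.6 + 49.3 + 42.1 + 26.2 + 30.3 = 206.5
Average = 206.5 / 6 = 34.42
Rounded: 34

34


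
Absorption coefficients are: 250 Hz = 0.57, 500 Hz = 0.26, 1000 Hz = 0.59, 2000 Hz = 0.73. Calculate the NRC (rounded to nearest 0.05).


Given values:
  a_250 = 0.57, a_500 = 0.26
  a_1000 = 0.59, a_2000 = 0.73
Formula: NRC = (a250 + a500 + a1000 + a2000) / 4
Sum = 0.57 + 0.26 + 0.59 + 0.73 = 2.15
NRC = 2.15 / 4 = 0.5375
Rounded to nearest 0.05: 0.55

0.55


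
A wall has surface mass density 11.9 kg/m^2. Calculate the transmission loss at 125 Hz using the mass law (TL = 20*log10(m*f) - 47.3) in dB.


Given values:
  m = 11.9 kg/m^2, f = 125 Hz
Formula: TL = 20 * log10(m * f) - 47.3
Compute m * f = 11.9 * 125 = 1487.5
Compute log10(1487.5) = 3.172457
Compute 20 * 3.172457 = 63.4491
TL = 63.4491 - 47.3 = 16.15

16.15 dB


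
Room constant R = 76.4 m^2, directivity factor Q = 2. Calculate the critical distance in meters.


Given values:
  R = 76.4 m^2, Q = 2
Formula: d_c = 0.141 * sqrt(Q * R)
Compute Q * R = 2 * 76.4 = 152.8
Compute sqrt(152.8) = 12.3612
d_c = 0.141 * 12.3612 = 1.743

1.743 m


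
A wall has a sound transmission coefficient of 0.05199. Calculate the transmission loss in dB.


Given values:
  tau = 0.05199
Formula: TL = 10 * log10(1 / tau)
Compute 1 / tau = 1 / 0.05199 = 19.2345
Compute log10(19.2345) = 1.284081
TL = 10 * 1.284081 = 12.84

12.84 dB


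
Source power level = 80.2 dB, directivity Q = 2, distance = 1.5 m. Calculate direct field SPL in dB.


Given values:
  Lw = 80.2 dB, Q = 2, r = 1.5 m
Formula: SPL = Lw + 10 * log10(Q / (4 * pi * r^2))
Compute 4 * pi * r^2 = 4 * pi * 1.5^2 = 28.2743
Compute Q / denom = 2 / 28.2743 = 0.07073562
Compute 10 * log10(0.07073562) = -11.5036
SPL = 80.2 + (-11.5036) = 68.7

68.7 dB


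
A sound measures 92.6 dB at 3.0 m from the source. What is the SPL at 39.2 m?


Given values:
  SPL1 = 92.6 dB, r1 = 3.0 m, r2 = 39.2 m
Formula: SPL2 = SPL1 - 20 * log10(r2 / r1)
Compute ratio: r2 / r1 = 39.2 / 3.0 = 13.0667
Compute log10: log10(13.0667) = 1.116166
Compute drop: 20 * 1.116166 = 22.3233
SPL2 = 92.6 - 22.3233 = 70.28

70.28 dB


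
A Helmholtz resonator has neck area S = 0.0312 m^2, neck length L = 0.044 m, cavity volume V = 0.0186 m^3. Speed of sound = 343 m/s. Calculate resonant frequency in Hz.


Given values:
  S = 0.0312 m^2, L = 0.044 m, V = 0.0186 m^3, c = 343 m/s
Formula: f = (c / (2*pi)) * sqrt(S / (V * L))
Compute V * L = 0.0186 * 0.044 = 0.0008184
Compute S / (V * L) = 0.0312 / 0.0008184 = 38.1232
Compute sqrt(38.1232) = 6.174399
Compute c / (2*pi) = 343 / 6.283185 = 54.590148
f = 54.590148 * 6.174399 = 337.06

337.06 Hz


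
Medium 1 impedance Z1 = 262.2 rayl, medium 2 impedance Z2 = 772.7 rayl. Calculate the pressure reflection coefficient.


Given values:
  Z1 = 262.2 rayl, Z2 = 772.7 rayl
Formula: R = (Z2 - Z1) / (Z2 + Z1)
Numerator: Z2 - Z1 = 772.7 - 262.2 = 510.5
Denominator: Z2 + Z1 = 772.7 + 262.2 = 1034.9
R = 510.5 / 1034.9 = 0.4933

0.4933


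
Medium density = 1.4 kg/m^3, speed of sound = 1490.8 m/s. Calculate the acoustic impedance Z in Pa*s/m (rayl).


Given values:
  rho = 1.4 kg/m^3
  c = 1490.8 m/s
Formula: Z = rho * c
Z = 1.4 * 1490.8
Z = 2087.12

2087.12 rayl


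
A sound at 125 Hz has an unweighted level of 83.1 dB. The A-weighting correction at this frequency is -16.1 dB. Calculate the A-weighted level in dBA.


Given values:
  SPL = 83.1 dB
  A-weighting at 125 Hz = -16.1 dB
Formula: L_A = SPL + A_weight
L_A = 83.1 + (-16.1)
L_A = 67.0

67.0 dBA


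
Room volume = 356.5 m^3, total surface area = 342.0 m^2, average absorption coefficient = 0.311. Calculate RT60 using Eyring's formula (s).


Given values:
  V = 356.5 m^3, S = 342.0 m^2, alpha = 0.311
Formula: RT60 = 0.161 * V / (-S * ln(1 - alpha))
Compute ln(1 - 0.311) = ln(0.689) = -0.372514
Denominator: -342.0 * -0.372514 = 127.3998
Numerator: 0.161 * 356.5 = 57.3965
RT60 = 57.3965 / 127.3998 = 0.451

0.451 s


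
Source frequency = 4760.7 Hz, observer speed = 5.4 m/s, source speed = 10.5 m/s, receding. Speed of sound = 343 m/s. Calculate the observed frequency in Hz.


Given values:
  f_s = 4760.7 Hz, v_o = 5.4 m/s, v_s = 10.5 m/s
  Direction: receding
Formula: f_o = f_s * (c - v_o) / (c + v_s)
Numerator: c - v_o = 343 - 5.4 = 337.6
Denominator: c + v_s = 343 + 10.5 = 353.5
f_o = 4760.7 * 337.6 / 353.5 = 4546.57

4546.57 Hz


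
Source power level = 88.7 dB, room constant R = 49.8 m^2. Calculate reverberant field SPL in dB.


Given values:
  Lw = 88.7 dB, R = 49.8 m^2
Formula: SPL = Lw + 10 * log10(4 / R)
Compute 4 / R = 4 / 49.8 = 0.080321
Compute 10 * log10(0.080321) = -10.9517
SPL = 88.7 + (-10.9517) = 77.75

77.75 dB


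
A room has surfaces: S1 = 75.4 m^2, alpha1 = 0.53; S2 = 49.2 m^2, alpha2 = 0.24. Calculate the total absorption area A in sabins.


Given surfaces:
  Surface 1: 75.4 * 0.53 = 39.962
  Surface 2: 49.2 * 0.24 = 11.808
Formula: A = sum(Si * alpha_i)
A = 39.962 + 11.808
A = 51.77

51.77 sabins


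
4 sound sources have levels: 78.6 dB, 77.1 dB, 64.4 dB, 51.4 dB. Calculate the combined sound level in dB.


Formula: L_total = 10 * log10( sum(10^(Li/10)) )
  Source 1: 10^(78.6/10) = 72443596.0075
  Source 2: 10^(77.1/10) = 51286138.3991
  Source 3: 10^(64.4/10) = 2754228.7033
  Source 4: 10^(51.4/10) = 138038.4265
Sum of linear values = 126622001.5364
L_total = 10 * log10(126622001.5364) = 81.03

81.03 dB


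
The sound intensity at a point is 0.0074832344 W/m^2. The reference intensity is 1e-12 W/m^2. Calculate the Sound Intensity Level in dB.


Given values:
  I = 0.0074832344 W/m^2
  I_ref = 1e-12 W/m^2
Formula: SIL = 10 * log10(I / I_ref)
Compute ratio: I / I_ref = 7483234400
Compute log10: log10(7483234400) = 9.874089
Multiply: SIL = 10 * 9.874089 = 98.74

98.74 dB


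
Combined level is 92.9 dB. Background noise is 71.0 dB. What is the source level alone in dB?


Given values:
  L_total = 92.9 dB, L_bg = 71.0 dB
Formula: L_source = 10 * log10(10^(L_total/10) - 10^(L_bg/10))
Convert to linear:
  10^(92.9/10) = 1949844599.758
  10^(71.0/10) = 12589254.1179
Difference: 1949844599.758 - 12589254.1179 = 1937255345.6401
L_source = 10 * log10(1937255345.6401) = 92.87

92.87 dB


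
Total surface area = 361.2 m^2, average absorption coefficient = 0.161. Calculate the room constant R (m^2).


Given values:
  S = 361.2 m^2, alpha = 0.161
Formula: R = S * alpha / (1 - alpha)
Numerator: 361.2 * 0.161 = 58.1532
Denominator: 1 - 0.161 = 0.839
R = 58.1532 / 0.839 = 69.31

69.31 m^2


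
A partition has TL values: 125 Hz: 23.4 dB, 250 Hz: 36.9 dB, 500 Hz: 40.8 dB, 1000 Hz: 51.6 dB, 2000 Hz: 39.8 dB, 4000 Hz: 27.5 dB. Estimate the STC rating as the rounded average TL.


Given TL values at each frequency:
  125 Hz: 23.4 dB
  250 Hz: 36.9 dB
  500 Hz: 40.8 dB
  1000 Hz: 51.6 dB
  2000 Hz: 39.8 dB
  4000 Hz: 27.5 dB
Formula: STC ~ round(average of TL values)
Sum = 23.4 + 36.9 + 40.8 + 51.6 + 39.8 + 27.5 = 220.0
Average = 220.0 / 6 = 36.67
Rounded: 37

37


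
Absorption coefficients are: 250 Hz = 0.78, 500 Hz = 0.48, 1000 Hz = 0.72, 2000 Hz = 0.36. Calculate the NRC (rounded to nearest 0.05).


Given values:
  a_250 = 0.78, a_500 = 0.48
  a_1000 = 0.72, a_2000 = 0.36
Formula: NRC = (a250 + a500 + a1000 + a2000) / 4
Sum = 0.78 + 0.48 + 0.72 + 0.36 = 2.34
NRC = 2.34 / 4 = 0.585
Rounded to nearest 0.05: 0.6

0.6


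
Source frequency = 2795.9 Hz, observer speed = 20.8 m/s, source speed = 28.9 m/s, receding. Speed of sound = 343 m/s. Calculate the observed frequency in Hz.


Given values:
  f_s = 2795.9 Hz, v_o = 20.8 m/s, v_s = 28.9 m/s
  Direction: receding
Formula: f_o = f_s * (c - v_o) / (c + v_s)
Numerator: c - v_o = 343 - 20.8 = 322.2
Denominator: c + v_s = 343 + 28.9 = 371.9
f_o = 2795.9 * 322.2 / 371.9 = 2422.26

2422.26 Hz


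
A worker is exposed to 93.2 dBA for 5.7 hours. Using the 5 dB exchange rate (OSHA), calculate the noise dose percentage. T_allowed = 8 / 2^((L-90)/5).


Given values:
  L = 93.2 dBA, T = 5.7 hours
Formula: T_allowed = 8 / 2^((L - 90) / 5)
Compute exponent: (93.2 - 90) / 5 = 0.64
Compute 2^(0.64) = 1.558329
T_allowed = 8 / 1.558329 = 5.133704 hours
Dose = (T / T_allowed) * 100
Dose = (5.7 / 5.133704) * 100 = 111.03

111.03 %


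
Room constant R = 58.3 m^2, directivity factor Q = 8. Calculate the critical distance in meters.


Given values:
  R = 58.3 m^2, Q = 8
Formula: d_c = 0.141 * sqrt(Q * R)
Compute Q * R = 8 * 58.3 = 466.4
Compute sqrt(466.4) = 21.5963
d_c = 0.141 * 21.5963 = 3.045

3.045 m


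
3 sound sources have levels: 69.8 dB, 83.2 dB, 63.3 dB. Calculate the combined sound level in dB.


Formula: L_total = 10 * log10( sum(10^(Li/10)) )
  Source 1: 10^(69.8/10) = 9549925.8602
  Source 2: 10^(83.2/10) = 208929613.0854
  Source 3: 10^(63.3/10) = 2137962.0895
Sum of linear values = 220617501.0351
L_total = 10 * log10(220617501.0351) = 83.44

83.44 dB


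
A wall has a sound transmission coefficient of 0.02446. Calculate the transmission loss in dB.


Given values:
  tau = 0.02446
Formula: TL = 10 * log10(1 / tau)
Compute 1 / tau = 1 / 0.02446 = 40.8831
Compute log10(40.8831) = 1.611544
TL = 10 * 1.611544 = 16.12

16.12 dB


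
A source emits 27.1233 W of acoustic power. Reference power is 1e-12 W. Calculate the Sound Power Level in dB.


Given values:
  W = 27.1233 W
  W_ref = 1e-12 W
Formula: SWL = 10 * log10(W / W_ref)
Compute ratio: W / W_ref = 27123300000000
Compute log10: log10(27123300000000) = 13.433343
Multiply: SWL = 10 * 13.433343 = 134.33

134.33 dB


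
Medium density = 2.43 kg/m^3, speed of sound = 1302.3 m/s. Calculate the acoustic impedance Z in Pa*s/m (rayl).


Given values:
  rho = 2.43 kg/m^3
  c = 1302.3 m/s
Formula: Z = rho * c
Z = 2.43 * 1302.3
Z = 3164.59

3164.59 rayl


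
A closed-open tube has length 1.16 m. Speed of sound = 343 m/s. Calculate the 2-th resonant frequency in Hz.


Given values:
  Tube type: closed-open, L = 1.16 m, c = 343 m/s, n = 2
Formula: f_n = (2n - 1) * c / (4 * L)
Compute 2n - 1 = 2*2 - 1 = 3
Compute 4 * L = 4 * 1.16 = 4.64
f = 3 * 343 / 4.64
f = 221.77

221.77 Hz


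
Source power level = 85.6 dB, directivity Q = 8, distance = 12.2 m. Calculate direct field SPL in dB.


Given values:
  Lw = 85.6 dB, Q = 8, r = 12.2 m
Formula: SPL = Lw + 10 * log10(Q / (4 * pi * r^2))
Compute 4 * pi * r^2 = 4 * pi * 12.2^2 = 1870.3786
Compute Q / denom = 8 / 1870.3786 = 0.00427721
Compute 10 * log10(0.00427721) = -23.6884
SPL = 85.6 + (-23.6884) = 61.91

61.91 dB


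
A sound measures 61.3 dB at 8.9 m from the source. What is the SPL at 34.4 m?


Given values:
  SPL1 = 61.3 dB, r1 = 8.9 m, r2 = 34.4 m
Formula: SPL2 = SPL1 - 20 * log10(r2 / r1)
Compute ratio: r2 / r1 = 34.4 / 8.9 = 3.8652
Compute log10: log10(3.8652) = 0.587172
Compute drop: 20 * 0.587172 = 11.7434
SPL2 = 61.3 - 11.7434 = 49.56

49.56 dB


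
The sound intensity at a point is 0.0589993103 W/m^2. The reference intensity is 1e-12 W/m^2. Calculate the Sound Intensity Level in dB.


Given values:
  I = 0.0589993103 W/m^2
  I_ref = 1e-12 W/m^2
Formula: SIL = 10 * log10(I / I_ref)
Compute ratio: I / I_ref = 58999310300
Compute log10: log10(58999310300) = 10.770847
Multiply: SIL = 10 * 10.770847 = 107.71

107.71 dB


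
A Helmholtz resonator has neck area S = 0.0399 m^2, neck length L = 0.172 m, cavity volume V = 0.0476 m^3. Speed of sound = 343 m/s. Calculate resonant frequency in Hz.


Given values:
  S = 0.0399 m^2, L = 0.172 m, V = 0.0476 m^3, c = 343 m/s
Formula: f = (c / (2*pi)) * sqrt(S / (V * L))
Compute V * L = 0.0476 * 0.172 = 0.0081872
Compute S / (V * L) = 0.0399 / 0.0081872 = 4.8735
Compute sqrt(4.8735) = 2.207601
Compute c / (2*pi) = 343 / 6.283185 = 54.590148
f = 54.590148 * 2.207601 = 120.51

120.51 Hz


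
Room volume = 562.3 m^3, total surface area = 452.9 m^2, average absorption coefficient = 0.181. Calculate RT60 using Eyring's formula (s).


Given values:
  V = 562.3 m^3, S = 452.9 m^2, alpha = 0.181
Formula: RT60 = 0.161 * V / (-S * ln(1 - alpha))
Compute ln(1 - 0.181) = ln(0.819) = -0.199671
Denominator: -452.9 * -0.199671 = 90.431
Numerator: 0.161 * 562.3 = 90.5303
RT60 = 90.5303 / 90.431 = 1.001

1.001 s


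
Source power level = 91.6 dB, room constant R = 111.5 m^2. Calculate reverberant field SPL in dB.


Given values:
  Lw = 91.6 dB, R = 111.5 m^2
Formula: SPL = Lw + 10 * log10(4 / R)
Compute 4 / R = 4 / 111.5 = 0.035874
Compute 10 * log10(0.035874) = -14.4522
SPL = 91.6 + (-14.4522) = 77.15

77.15 dB


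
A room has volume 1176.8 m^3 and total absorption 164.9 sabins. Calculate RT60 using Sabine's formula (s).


Given values:
  V = 1176.8 m^3
  A = 164.9 sabins
Formula: RT60 = 0.161 * V / A
Numerator: 0.161 * 1176.8 = 189.4648
RT60 = 189.4648 / 164.9 = 1.149

1.149 s


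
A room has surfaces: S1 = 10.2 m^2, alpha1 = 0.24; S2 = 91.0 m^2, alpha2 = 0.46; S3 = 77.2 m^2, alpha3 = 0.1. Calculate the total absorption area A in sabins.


Given surfaces:
  Surface 1: 10.2 * 0.24 = 2.448
  Surface 2: 91.0 * 0.46 = 41.86
  Surface 3: 77.2 * 0.1 = 7.72
Formula: A = sum(Si * alpha_i)
A = 2.448 + 41.86 + 7.72
A = 52.03

52.03 sabins


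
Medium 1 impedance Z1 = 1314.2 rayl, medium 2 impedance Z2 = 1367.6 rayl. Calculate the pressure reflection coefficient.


Given values:
  Z1 = 1314.2 rayl, Z2 = 1367.6 rayl
Formula: R = (Z2 - Z1) / (Z2 + Z1)
Numerator: Z2 - Z1 = 1367.6 - 1314.2 = 53.4
Denominator: Z2 + Z1 = 1367.6 + 1314.2 = 2681.8
R = 53.4 / 2681.8 = 0.0199

0.0199


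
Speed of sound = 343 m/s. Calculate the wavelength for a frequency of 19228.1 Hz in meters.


Given values:
  c = 343 m/s, f = 19228.1 Hz
Formula: lambda = c / f
lambda = 343 / 19228.1
lambda = 0.0178

0.0178 m


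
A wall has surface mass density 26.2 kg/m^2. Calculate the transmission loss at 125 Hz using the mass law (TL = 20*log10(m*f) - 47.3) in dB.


Given values:
  m = 26.2 kg/m^2, f = 125 Hz
Formula: TL = 20 * log10(m * f) - 47.3
Compute m * f = 26.2 * 125 = 3275.0
Compute log10(3275.0) = 3.515211
Compute 20 * 3.515211 = 70.3042
TL = 70.3042 - 47.3 = 23.0

23.0 dB


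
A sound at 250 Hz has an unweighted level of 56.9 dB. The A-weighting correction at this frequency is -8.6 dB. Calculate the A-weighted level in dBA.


Given values:
  SPL = 56.9 dB
  A-weighting at 250 Hz = -8.6 dB
Formula: L_A = SPL + A_weight
L_A = 56.9 + (-8.6)
L_A = 48.3

48.3 dBA


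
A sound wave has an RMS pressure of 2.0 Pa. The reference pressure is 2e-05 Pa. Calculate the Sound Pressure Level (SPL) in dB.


Given values:
  p = 2.0 Pa
  p_ref = 2e-05 Pa
Formula: SPL = 20 * log10(p / p_ref)
Compute ratio: p / p_ref = 2.0 / 2e-05 = 100000
Compute log10: log10(100000) = 5.0
Multiply: SPL = 20 * 5.0 = 100.0

100.0 dB


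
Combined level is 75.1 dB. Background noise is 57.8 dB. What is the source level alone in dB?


Given values:
  L_total = 75.1 dB, L_bg = 57.8 dB
Formula: L_source = 10 * log10(10^(L_total/10) - 10^(L_bg/10))
Convert to linear:
  10^(75.1/10) = 32359365.693
  10^(57.8/10) = 602559.5861
Difference: 32359365.693 - 602559.5861 = 31756806.1069
L_source = 10 * log10(31756806.1069) = 75.02

75.02 dB


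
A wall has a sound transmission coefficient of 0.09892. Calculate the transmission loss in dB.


Given values:
  tau = 0.09892
Formula: TL = 10 * log10(1 / tau)
Compute 1 / tau = 1 / 0.09892 = 10.1092
Compute log10(10.1092) = 1.004717
TL = 10 * 1.004717 = 10.05

10.05 dB


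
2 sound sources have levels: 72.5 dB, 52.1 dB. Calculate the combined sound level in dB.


Formula: L_total = 10 * log10( sum(10^(Li/10)) )
  Source 1: 10^(72.5/10) = 17782794.1004
  Source 2: 10^(52.1/10) = 162181.0097
Sum of linear values = 17944975.1101
L_total = 10 * log10(17944975.1101) = 72.54

72.54 dB


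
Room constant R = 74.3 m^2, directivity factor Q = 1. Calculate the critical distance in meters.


Given values:
  R = 74.3 m^2, Q = 1
Formula: d_c = 0.141 * sqrt(Q * R)
Compute Q * R = 1 * 74.3 = 74.3
Compute sqrt(74.3) = 8.6197
d_c = 0.141 * 8.6197 = 1.215

1.215 m


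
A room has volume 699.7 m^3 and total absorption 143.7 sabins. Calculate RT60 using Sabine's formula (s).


Given values:
  V = 699.7 m^3
  A = 143.7 sabins
Formula: RT60 = 0.161 * V / A
Numerator: 0.161 * 699.7 = 112.6517
RT60 = 112.6517 / 143.7 = 0.784

0.784 s


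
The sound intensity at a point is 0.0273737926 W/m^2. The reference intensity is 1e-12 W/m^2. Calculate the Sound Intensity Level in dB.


Given values:
  I = 0.0273737926 W/m^2
  I_ref = 1e-12 W/m^2
Formula: SIL = 10 * log10(I / I_ref)
Compute ratio: I / I_ref = 27373792600
Compute log10: log10(27373792600) = 10.437335
Multiply: SIL = 10 * 10.437335 = 104.37

104.37 dB


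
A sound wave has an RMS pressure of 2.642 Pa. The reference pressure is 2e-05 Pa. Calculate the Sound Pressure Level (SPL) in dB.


Given values:
  p = 2.642 Pa
  p_ref = 2e-05 Pa
Formula: SPL = 20 * log10(p / p_ref)
Compute ratio: p / p_ref = 2.642 / 2e-05 = 132100
Compute log10: log10(132100) = 5.120903
Multiply: SPL = 20 * 5.120903 = 102.42

102.42 dB


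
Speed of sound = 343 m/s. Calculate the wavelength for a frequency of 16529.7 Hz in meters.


Given values:
  c = 343 m/s, f = 16529.7 Hz
Formula: lambda = c / f
lambda = 343 / 16529.7
lambda = 0.0208

0.0208 m


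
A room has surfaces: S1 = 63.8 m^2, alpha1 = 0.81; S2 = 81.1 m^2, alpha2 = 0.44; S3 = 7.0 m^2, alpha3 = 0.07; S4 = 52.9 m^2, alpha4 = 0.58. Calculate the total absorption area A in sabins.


Given surfaces:
  Surface 1: 63.8 * 0.81 = 51.678
  Surface 2: 81.1 * 0.44 = 35.684
  Surface 3: 7.0 * 0.07 = 0.49
  Surface 4: 52.9 * 0.58 = 30.682
Formula: A = sum(Si * alpha_i)
A = 51.678 + 35.684 + 0.49 + 30.682
A = 118.53

118.53 sabins


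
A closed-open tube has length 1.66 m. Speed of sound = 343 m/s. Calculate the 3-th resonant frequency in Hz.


Given values:
  Tube type: closed-open, L = 1.66 m, c = 343 m/s, n = 3
Formula: f_n = (2n - 1) * c / (4 * L)
Compute 2n - 1 = 2*3 - 1 = 5
Compute 4 * L = 4 * 1.66 = 6.64
f = 5 * 343 / 6.64
f = 258.28

258.28 Hz


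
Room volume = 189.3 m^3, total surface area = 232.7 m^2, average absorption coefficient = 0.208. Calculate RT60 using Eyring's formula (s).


Given values:
  V = 189.3 m^3, S = 232.7 m^2, alpha = 0.208
Formula: RT60 = 0.161 * V / (-S * ln(1 - alpha))
Compute ln(1 - 0.208) = ln(0.792) = -0.233194
Denominator: -232.7 * -0.233194 = 54.2642
Numerator: 0.161 * 189.3 = 30.4773
RT60 = 30.4773 / 54.2642 = 0.562

0.562 s


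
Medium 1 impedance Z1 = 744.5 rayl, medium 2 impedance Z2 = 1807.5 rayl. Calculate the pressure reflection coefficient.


Given values:
  Z1 = 744.5 rayl, Z2 = 1807.5 rayl
Formula: R = (Z2 - Z1) / (Z2 + Z1)
Numerator: Z2 - Z1 = 1807.5 - 744.5 = 1063.0
Denominator: Z2 + Z1 = 1807.5 + 744.5 = 2552.0
R = 1063.0 / 2552.0 = 0.4165

0.4165


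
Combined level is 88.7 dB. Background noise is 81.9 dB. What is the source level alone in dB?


Given values:
  L_total = 88.7 dB, L_bg = 81.9 dB
Formula: L_source = 10 * log10(10^(L_total/10) - 10^(L_bg/10))
Convert to linear:
  10^(88.7/10) = 741310241.3009
  10^(81.9/10) = 154881661.8912
Difference: 741310241.3009 - 154881661.8912 = 586428579.4097
L_source = 10 * log10(586428579.4097) = 87.68

87.68 dB


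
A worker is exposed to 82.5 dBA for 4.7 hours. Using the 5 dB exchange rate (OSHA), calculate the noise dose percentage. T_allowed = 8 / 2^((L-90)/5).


Given values:
  L = 82.5 dBA, T = 4.7 hours
Formula: T_allowed = 8 / 2^((L - 90) / 5)
Compute exponent: (82.5 - 90) / 5 = -1.5
Compute 2^(-1.5) = 0.353553
T_allowed = 8 / 0.353553 = 22.627442 hours
Dose = (T / T_allowed) * 100
Dose = (4.7 / 22.627442) * 100 = 20.77

20.77 %


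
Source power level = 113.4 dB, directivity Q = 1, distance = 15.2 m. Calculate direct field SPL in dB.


Given values:
  Lw = 113.4 dB, Q = 1, r = 15.2 m
Formula: SPL = Lw + 10 * log10(Q / (4 * pi * r^2))
Compute 4 * pi * r^2 = 4 * pi * 15.2^2 = 2903.3343
Compute Q / denom = 1 / 2903.3343 = 0.00034443
Compute 10 * log10(0.00034443) = -34.629
SPL = 113.4 + (-34.629) = 78.77

78.77 dB


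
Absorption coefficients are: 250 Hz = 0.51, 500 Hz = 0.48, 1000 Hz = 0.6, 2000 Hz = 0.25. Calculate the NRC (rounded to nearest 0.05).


Given values:
  a_250 = 0.51, a_500 = 0.48
  a_1000 = 0.6, a_2000 = 0.25
Formula: NRC = (a250 + a500 + a1000 + a2000) / 4
Sum = 0.51 + 0.48 + 0.6 + 0.25 = 1.84
NRC = 1.84 / 4 = 0.46
Rounded to nearest 0.05: 0.45

0.45


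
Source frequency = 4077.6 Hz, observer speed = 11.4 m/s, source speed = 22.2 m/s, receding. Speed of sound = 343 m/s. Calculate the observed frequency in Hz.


Given values:
  f_s = 4077.6 Hz, v_o = 11.4 m/s, v_s = 22.2 m/s
  Direction: receding
Formula: f_o = f_s * (c - v_o) / (c + v_s)
Numerator: c - v_o = 343 - 11.4 = 331.6
Denominator: c + v_s = 343 + 22.2 = 365.2
f_o = 4077.6 * 331.6 / 365.2 = 3702.44

3702.44 Hz


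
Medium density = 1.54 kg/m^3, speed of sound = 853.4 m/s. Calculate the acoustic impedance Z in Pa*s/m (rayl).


Given values:
  rho = 1.54 kg/m^3
  c = 853.4 m/s
Formula: Z = rho * c
Z = 1.54 * 853.4
Z = 1314.24

1314.24 rayl


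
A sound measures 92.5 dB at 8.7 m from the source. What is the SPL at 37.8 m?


Given values:
  SPL1 = 92.5 dB, r1 = 8.7 m, r2 = 37.8 m
Formula: SPL2 = SPL1 - 20 * log10(r2 / r1)
Compute ratio: r2 / r1 = 37.8 / 8.7 = 4.3448
Compute log10: log10(4.3448) = 0.63797
Compute drop: 20 * 0.63797 = 12.7594
SPL2 = 92.5 - 12.7594 = 79.74

79.74 dB


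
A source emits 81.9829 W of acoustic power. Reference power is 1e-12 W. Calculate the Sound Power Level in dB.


Given values:
  W = 81.9829 W
  W_ref = 1e-12 W
Formula: SWL = 10 * log10(W / W_ref)
Compute ratio: W / W_ref = 81982900000000
Compute log10: log10(81982900000000) = 13.913723
Multiply: SWL = 10 * 13.913723 = 139.14

139.14 dB


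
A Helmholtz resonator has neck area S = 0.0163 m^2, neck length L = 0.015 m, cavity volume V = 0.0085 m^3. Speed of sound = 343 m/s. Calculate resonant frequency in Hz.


Given values:
  S = 0.0163 m^2, L = 0.015 m, V = 0.0085 m^3, c = 343 m/s
Formula: f = (c / (2*pi)) * sqrt(S / (V * L))
Compute V * L = 0.0085 * 0.015 = 0.0001275
Compute S / (V * L) = 0.0163 / 0.0001275 = 127.8431
Compute sqrt(127.8431) = 11.306772
Compute c / (2*pi) = 343 / 6.283185 = 54.590148
f = 54.590148 * 11.306772 = 617.24

617.24 Hz


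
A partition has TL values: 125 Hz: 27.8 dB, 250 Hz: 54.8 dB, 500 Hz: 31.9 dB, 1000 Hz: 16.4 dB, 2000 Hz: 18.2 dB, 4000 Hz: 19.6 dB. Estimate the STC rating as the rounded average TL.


Given TL values at each frequency:
  125 Hz: 27.8 dB
  250 Hz: 54.8 dB
  500 Hz: 31.9 dB
  1000 Hz: 16.4 dB
  2000 Hz: 18.2 dB
  4000 Hz: 19.6 dB
Formula: STC ~ round(average of TL values)
Sum = 27.8 + 54.8 + 31.9 + 16.4 + 18.2 + 19.6 = 168.7
Average = 168.7 / 6 = 28.12
Rounded: 28

28


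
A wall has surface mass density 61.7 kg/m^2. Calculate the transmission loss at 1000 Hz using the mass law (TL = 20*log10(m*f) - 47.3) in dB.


Given values:
  m = 61.7 kg/m^2, f = 1000 Hz
Formula: TL = 20 * log10(m * f) - 47.3
Compute m * f = 61.7 * 1000 = 61700.0
Compute log10(61700.0) = 4.790285
Compute 20 * 4.790285 = 95.8057
TL = 95.8057 - 47.3 = 48.51

48.51 dB


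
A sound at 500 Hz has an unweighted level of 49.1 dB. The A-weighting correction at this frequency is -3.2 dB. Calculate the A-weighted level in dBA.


Given values:
  SPL = 49.1 dB
  A-weighting at 500 Hz = -3.2 dB
Formula: L_A = SPL + A_weight
L_A = 49.1 + (-3.2)
L_A = 45.9

45.9 dBA


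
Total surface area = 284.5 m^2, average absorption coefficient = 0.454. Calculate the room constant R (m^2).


Given values:
  S = 284.5 m^2, alpha = 0.454
Formula: R = S * alpha / (1 - alpha)
Numerator: 284.5 * 0.454 = 129.163
Denominator: 1 - 0.454 = 0.546
R = 129.163 / 0.546 = 236.56

236.56 m^2


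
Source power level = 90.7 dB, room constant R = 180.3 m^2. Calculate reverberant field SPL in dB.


Given values:
  Lw = 90.7 dB, R = 180.3 m^2
Formula: SPL = Lw + 10 * log10(4 / R)
Compute 4 / R = 4 / 180.3 = 0.022185
Compute 10 * log10(0.022185) = -16.5394
SPL = 90.7 + (-16.5394) = 74.16

74.16 dB


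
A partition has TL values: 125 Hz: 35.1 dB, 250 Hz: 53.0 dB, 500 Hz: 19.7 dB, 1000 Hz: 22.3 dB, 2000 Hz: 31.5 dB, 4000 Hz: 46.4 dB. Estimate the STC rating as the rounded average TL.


Given TL values at each frequency:
  125 Hz: 35.1 dB
  250 Hz: 53.0 dB
  500 Hz: 19.7 dB
  1000 Hz: 22.3 dB
  2000 Hz: 31.5 dB
  4000 Hz: 46.4 dB
Formula: STC ~ round(average of TL values)
Sum = 35.1 + 53.0 + 19.7 + 22.3 + 31.5 + 46.4 = 208.0
Average = 208.0 / 6 = 34.67
Rounded: 35

35


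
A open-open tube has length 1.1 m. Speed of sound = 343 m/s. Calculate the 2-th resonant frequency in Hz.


Given values:
  Tube type: open-open, L = 1.1 m, c = 343 m/s, n = 2
Formula: f_n = n * c / (2 * L)
Compute 2 * L = 2 * 1.1 = 2.2
f = 2 * 343 / 2.2
f = 311.82

311.82 Hz


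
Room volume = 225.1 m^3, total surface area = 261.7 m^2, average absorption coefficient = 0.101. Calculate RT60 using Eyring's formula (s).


Given values:
  V = 225.1 m^3, S = 261.7 m^2, alpha = 0.101
Formula: RT60 = 0.161 * V / (-S * ln(1 - alpha))
Compute ln(1 - 0.101) = ln(0.899) = -0.106472
Denominator: -261.7 * -0.106472 = 27.8637
Numerator: 0.161 * 225.1 = 36.2411
RT60 = 36.2411 / 27.8637 = 1.301

1.301 s


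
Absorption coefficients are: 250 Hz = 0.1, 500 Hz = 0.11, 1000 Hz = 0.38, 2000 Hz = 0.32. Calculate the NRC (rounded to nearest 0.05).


Given values:
  a_250 = 0.1, a_500 = 0.11
  a_1000 = 0.38, a_2000 = 0.32
Formula: NRC = (a250 + a500 + a1000 + a2000) / 4
Sum = 0.1 + 0.11 + 0.38 + 0.32 = 0.91
NRC = 0.91 / 4 = 0.2275
Rounded to nearest 0.05: 0.25

0.25


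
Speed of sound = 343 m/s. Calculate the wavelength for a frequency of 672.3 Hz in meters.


Given values:
  c = 343 m/s, f = 672.3 Hz
Formula: lambda = c / f
lambda = 343 / 672.3
lambda = 0.5102

0.5102 m


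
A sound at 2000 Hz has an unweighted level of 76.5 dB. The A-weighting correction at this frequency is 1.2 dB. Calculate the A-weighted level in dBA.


Given values:
  SPL = 76.5 dB
  A-weighting at 2000 Hz = 1.2 dB
Formula: L_A = SPL + A_weight
L_A = 76.5 + (1.2)
L_A = 77.7

77.7 dBA


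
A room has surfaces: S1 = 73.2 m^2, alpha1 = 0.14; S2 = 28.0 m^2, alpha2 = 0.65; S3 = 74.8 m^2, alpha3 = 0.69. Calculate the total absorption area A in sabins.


Given surfaces:
  Surface 1: 73.2 * 0.14 = 10.248
  Surface 2: 28.0 * 0.65 = 18.2
  Surface 3: 74.8 * 0.69 = 51.612
Formula: A = sum(Si * alpha_i)
A = 10.248 + 18.2 + 51.612
A = 80.06

80.06 sabins


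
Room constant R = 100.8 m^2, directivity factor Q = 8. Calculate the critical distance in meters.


Given values:
  R = 100.8 m^2, Q = 8
Formula: d_c = 0.141 * sqrt(Q * R)
Compute Q * R = 8 * 100.8 = 806.4
Compute sqrt(806.4) = 28.3972
d_c = 0.141 * 28.3972 = 4.004

4.004 m


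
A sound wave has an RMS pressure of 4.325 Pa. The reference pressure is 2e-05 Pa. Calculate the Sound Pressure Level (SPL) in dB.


Given values:
  p = 4.325 Pa
  p_ref = 2e-05 Pa
Formula: SPL = 20 * log10(p / p_ref)
Compute ratio: p / p_ref = 4.325 / 2e-05 = 216250
Compute log10: log10(216250) = 5.334956
Multiply: SPL = 20 * 5.334956 = 106.7

106.7 dB


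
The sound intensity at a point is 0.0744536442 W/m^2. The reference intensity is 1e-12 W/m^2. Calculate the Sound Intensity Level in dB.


Given values:
  I = 0.0744536442 W/m^2
  I_ref = 1e-12 W/m^2
Formula: SIL = 10 * log10(I / I_ref)
Compute ratio: I / I_ref = 74453644200
Compute log10: log10(74453644200) = 10.871886
Multiply: SIL = 10 * 10.871886 = 108.72

108.72 dB


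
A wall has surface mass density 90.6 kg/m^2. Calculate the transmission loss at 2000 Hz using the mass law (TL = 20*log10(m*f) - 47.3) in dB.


Given values:
  m = 90.6 kg/m^2, f = 2000 Hz
Formula: TL = 20 * log10(m * f) - 47.3
Compute m * f = 90.6 * 2000 = 181200.0
Compute log10(181200.0) = 5.258158
Compute 20 * 5.258158 = 105.1632
TL = 105.1632 - 47.3 = 57.86

57.86 dB


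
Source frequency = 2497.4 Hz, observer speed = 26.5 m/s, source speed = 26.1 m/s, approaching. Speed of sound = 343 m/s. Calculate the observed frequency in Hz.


Given values:
  f_s = 2497.4 Hz, v_o = 26.5 m/s, v_s = 26.1 m/s
  Direction: approaching
Formula: f_o = f_s * (c + v_o) / (c - v_s)
Numerator: c + v_o = 343 + 26.5 = 369.5
Denominator: c - v_s = 343 - 26.1 = 316.9
f_o = 2497.4 * 369.5 / 316.9 = 2911.93

2911.93 Hz


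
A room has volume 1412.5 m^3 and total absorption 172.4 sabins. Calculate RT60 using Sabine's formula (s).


Given values:
  V = 1412.5 m^3
  A = 172.4 sabins
Formula: RT60 = 0.161 * V / A
Numerator: 0.161 * 1412.5 = 227.4125
RT60 = 227.4125 / 172.4 = 1.319

1.319 s


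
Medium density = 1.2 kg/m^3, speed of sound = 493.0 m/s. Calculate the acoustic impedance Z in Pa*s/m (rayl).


Given values:
  rho = 1.2 kg/m^3
  c = 493.0 m/s
Formula: Z = rho * c
Z = 1.2 * 493.0
Z = 591.6

591.6 rayl


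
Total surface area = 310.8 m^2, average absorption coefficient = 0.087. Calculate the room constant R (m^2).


Given values:
  S = 310.8 m^2, alpha = 0.087
Formula: R = S * alpha / (1 - alpha)
Numerator: 310.8 * 0.087 = 27.0396
Denominator: 1 - 0.087 = 0.913
R = 27.0396 / 0.913 = 29.62

29.62 m^2


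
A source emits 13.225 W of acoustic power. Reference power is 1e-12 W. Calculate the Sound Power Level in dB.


Given values:
  W = 13.225 W
  W_ref = 1e-12 W
Formula: SWL = 10 * log10(W / W_ref)
Compute ratio: W / W_ref = 13225000000000
Compute log10: log10(13225000000000) = 13.121396
Multiply: SWL = 10 * 13.121396 = 131.21

131.21 dB
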